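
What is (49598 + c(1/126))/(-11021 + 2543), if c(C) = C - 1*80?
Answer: -6239269/1068228 ≈ -5.8408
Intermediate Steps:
c(C) = -80 + C (c(C) = C - 80 = -80 + C)
(49598 + c(1/126))/(-11021 + 2543) = (49598 + (-80 + 1/126))/(-11021 + 2543) = (49598 + (-80 + 1/126))/(-8478) = (49598 - 10079/126)*(-1/8478) = (6239269/126)*(-1/8478) = -6239269/1068228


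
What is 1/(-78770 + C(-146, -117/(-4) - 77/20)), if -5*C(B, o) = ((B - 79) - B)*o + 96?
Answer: -25/1959697 ≈ -1.2757e-5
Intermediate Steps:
C(B, o) = -96/5 + 79*o/5 (C(B, o) = -(((B - 79) - B)*o + 96)/5 = -(((-79 + B) - B)*o + 96)/5 = -(-79*o + 96)/5 = -(96 - 79*o)/5 = -96/5 + 79*o/5)
1/(-78770 + C(-146, -117/(-4) - 77/20)) = 1/(-78770 + (-96/5 + 79*(-117/(-4) - 77/20)/5)) = 1/(-78770 + (-96/5 + 79*(-117*(-¼) - 77*1/20)/5)) = 1/(-78770 + (-96/5 + 79*(117/4 - 77/20)/5)) = 1/(-78770 + (-96/5 + (79/5)*(127/5))) = 1/(-78770 + (-96/5 + 10033/25)) = 1/(-78770 + 9553/25) = 1/(-1959697/25) = -25/1959697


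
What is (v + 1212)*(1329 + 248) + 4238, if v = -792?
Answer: 666578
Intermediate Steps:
(v + 1212)*(1329 + 248) + 4238 = (-792 + 1212)*(1329 + 248) + 4238 = 420*1577 + 4238 = 662340 + 4238 = 666578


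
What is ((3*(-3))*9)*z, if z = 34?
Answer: -2754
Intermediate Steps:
((3*(-3))*9)*z = ((3*(-3))*9)*34 = -9*9*34 = -81*34 = -2754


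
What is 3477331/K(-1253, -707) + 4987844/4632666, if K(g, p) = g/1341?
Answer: -10801291304941777/2902365249 ≈ -3.7215e+6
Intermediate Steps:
K(g, p) = g/1341 (K(g, p) = g*(1/1341) = g/1341)
3477331/K(-1253, -707) + 4987844/4632666 = 3477331/(((1/1341)*(-1253))) + 4987844/4632666 = 3477331/(-1253/1341) + 4987844*(1/4632666) = 3477331*(-1341/1253) + 2493922/2316333 = -4663100871/1253 + 2493922/2316333 = -10801291304941777/2902365249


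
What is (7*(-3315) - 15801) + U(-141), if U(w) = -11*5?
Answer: -39061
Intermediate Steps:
U(w) = -55
(7*(-3315) - 15801) + U(-141) = (7*(-3315) - 15801) - 55 = (-23205 - 15801) - 55 = -39006 - 55 = -39061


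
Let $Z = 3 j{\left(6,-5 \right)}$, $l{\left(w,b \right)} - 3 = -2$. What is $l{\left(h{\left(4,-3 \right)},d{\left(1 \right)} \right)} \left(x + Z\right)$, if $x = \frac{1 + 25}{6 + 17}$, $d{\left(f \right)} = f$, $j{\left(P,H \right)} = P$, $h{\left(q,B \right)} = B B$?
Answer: $\frac{440}{23} \approx 19.13$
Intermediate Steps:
$h{\left(q,B \right)} = B^{2}$
$l{\left(w,b \right)} = 1$ ($l{\left(w,b \right)} = 3 - 2 = 1$)
$x = \frac{26}{23} \approx 1.1304$
$Z = 18$ ($Z = 3 \cdot 6 = 18$)
$l{\left(h{\left(4,-3 \right)},d{\left(1 \right)} \right)} \left(x + Z\right) = 1 \left(\frac{26}{23} + 18\right) = 1 \cdot \frac{440}{23} = \frac{440}{23}$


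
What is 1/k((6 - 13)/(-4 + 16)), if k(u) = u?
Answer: -12/7 ≈ -1.7143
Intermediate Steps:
1/k((6 - 13)/(-4 + 16)) = 1/((6 - 13)/(-4 + 16)) = 1/(-7/12) = -12/7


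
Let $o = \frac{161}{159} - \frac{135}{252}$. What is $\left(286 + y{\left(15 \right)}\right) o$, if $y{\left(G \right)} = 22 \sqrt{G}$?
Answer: $\frac{303589}{2226} + \frac{23353 \sqrt{15}}{2226} \approx 177.01$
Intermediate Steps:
$o = \frac{2123}{4452}$ ($o = 161 \cdot \frac{1}{159} - \frac{15}{28} = \frac{161}{159} - \frac{15}{28} = \frac{2123}{4452} \approx 0.47686$)
$\left(286 + y{\left(15 \right)}\right) o = \left(286 + 22 \sqrt{15}\right) \frac{2123}{4452} = \frac{303589}{2226} + \frac{23353 \sqrt{15}}{2226}$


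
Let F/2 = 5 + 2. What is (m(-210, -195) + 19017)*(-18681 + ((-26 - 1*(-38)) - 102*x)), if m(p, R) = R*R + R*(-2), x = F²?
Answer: -2220378552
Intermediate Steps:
F = 14 (F = 2*(5 + 2) = 2*7 = 14)
x = 196 (x = 14² = 196)
m(p, R) = R² - 2*R
(m(-210, -195) + 19017)*(-18681 + ((-26 - 1*(-38)) - 102*x)) = (-195*(-2 - 195) + 19017)*(-18681 + ((-26 - 1*(-38)) - 102*196)) = (-195*(-197) + 19017)*(-18681 + ((-26 + 38) - 19992)) = (38415 + 19017)*(-18681 + (12 - 19992)) = 57432*(-18681 - 19980) = 57432*(-38661) = -2220378552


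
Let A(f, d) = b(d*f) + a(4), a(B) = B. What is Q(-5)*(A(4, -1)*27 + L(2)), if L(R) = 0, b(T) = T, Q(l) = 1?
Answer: 0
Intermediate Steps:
A(f, d) = 4 + d*f (A(f, d) = d*f + 4 = 4 + d*f)
Q(-5)*(A(4, -1)*27 + L(2)) = 1*((4 - 1*4)*27 + 0) = 1*((4 - 4)*27 + 0) = 1*(0*27 + 0) = 1*(0 + 0) = 1*0 = 0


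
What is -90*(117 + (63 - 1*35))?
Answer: -13050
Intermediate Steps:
-90*(117 + (63 - 1*35)) = -90*(117 + (63 - 35)) = -90*(117 + 28) = -90*145 = -13050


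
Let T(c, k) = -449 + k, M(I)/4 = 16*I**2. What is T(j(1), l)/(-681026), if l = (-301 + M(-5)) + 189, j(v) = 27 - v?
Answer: -1039/681026 ≈ -0.0015256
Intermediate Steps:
M(I) = 64*I**2 (M(I) = 4*(16*I**2) = 64*I**2)
l = 1488 (l = (-301 + 64*(-5)**2) + 189 = (-301 + 64*25) + 189 = (-301 + 1600) + 189 = 1299 + 189 = 1488)
T(j(1), l)/(-681026) = (-449 + 1488)/(-681026) = 1039*(-1/681026) = -1039/681026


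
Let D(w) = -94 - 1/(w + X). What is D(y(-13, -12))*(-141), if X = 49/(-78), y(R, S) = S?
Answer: 13044192/985 ≈ 13243.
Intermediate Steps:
X = -49/78 (X = 49*(-1/78) = -49/78 ≈ -0.62821)
D(w) = -94 - 1/(-49/78 + w) (D(w) = -94 - 1/(w - 49/78) = -94 - 1/(-49/78 + w))
D(y(-13, -12))*(-141) = (4*(1132 - 1833*(-12))/(-49 + 78*(-12)))*(-141) = (4*(1132 + 21996)/(-49 - 936))*(-141) = (4*23128/(-985))*(-141) = (4*(-1/985)*23128)*(-141) = -92512/985*(-141) = 13044192/985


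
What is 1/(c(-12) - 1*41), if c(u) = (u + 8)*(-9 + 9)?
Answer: -1/41 ≈ -0.024390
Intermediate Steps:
c(u) = 0 (c(u) = (8 + u)*0 = 0)
1/(c(-12) - 1*41) = 1/(0 - 1*41) = 1/(0 - 41) = 1/(-41) = -1/41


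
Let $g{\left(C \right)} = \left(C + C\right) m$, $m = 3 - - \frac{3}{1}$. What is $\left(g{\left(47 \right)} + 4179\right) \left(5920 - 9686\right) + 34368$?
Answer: $-17827770$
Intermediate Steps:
$m = 6$ ($m = 3 - \left(-3\right) 1 = 3 - -3 = 3 + 3 = 6$)
$g{\left(C \right)} = 12 C$ ($g{\left(C \right)} = \left(C + C\right) 6 = 2 C 6 = 12 C$)
$\left(g{\left(47 \right)} + 4179\right) \left(5920 - 9686\right) + 34368 = \left(12 \cdot 47 + 4179\right) \left(5920 - 9686\right) + 34368 = \left(564 + 4179\right) \left(-3766\right) + 34368 = 4743 \left(-3766\right) + 34368 = -17862138 + 34368 = -17827770$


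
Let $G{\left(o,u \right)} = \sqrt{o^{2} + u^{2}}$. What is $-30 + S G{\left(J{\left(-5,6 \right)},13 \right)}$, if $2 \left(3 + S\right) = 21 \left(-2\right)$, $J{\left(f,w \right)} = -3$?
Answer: $-30 - 24 \sqrt{178} \approx -350.2$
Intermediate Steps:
$S = -24$ ($S = -3 + \frac{21 \left(-2\right)}{2} = -3 + \frac{1}{2} \left(-42\right) = -3 - 21 = -24$)
$-30 + S G{\left(J{\left(-5,6 \right)},13 \right)} = -30 - 24 \sqrt{\left(-3\right)^{2} + 13^{2}} = -30 - 24 \sqrt{9 + 169} = -30 - 24 \sqrt{178}$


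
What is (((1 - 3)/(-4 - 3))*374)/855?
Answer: 748/5985 ≈ 0.12498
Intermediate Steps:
(((1 - 3)/(-4 - 3))*374)/855 = (-2/(-7)*374)*(1/855) = (-2*(-⅐)*374)*(1/855) = ((2/7)*374)*(1/855) = (748/7)*(1/855) = 748/5985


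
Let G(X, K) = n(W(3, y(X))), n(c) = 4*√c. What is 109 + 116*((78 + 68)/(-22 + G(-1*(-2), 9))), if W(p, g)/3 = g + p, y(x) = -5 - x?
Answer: (-7269*I + 436*√3)/(4*√3 + 11*I) ≈ -442.17 - 347.15*I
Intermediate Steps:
W(p, g) = 3*g + 3*p (W(p, g) = 3*(g + p) = 3*g + 3*p)
G(X, K) = 4*√(-6 - 3*X) (G(X, K) = 4*√(3*(-5 - X) + 3*3) = 4*√((-15 - 3*X) + 9) = 4*√(-6 - 3*X))
109 + 116*((78 + 68)/(-22 + G(-1*(-2), 9))) = 109 + 116*((78 + 68)/(-22 + 4*√(-6 - (-3)*(-2)))) = 109 + 116*(146/(-22 + 4*√(-6 - 3*2))) = 109 + 116*(146/(-22 + 4*√(-6 - 6))) = 109 + 116*(146/(-22 + 4*√(-12))) = 109 + 116*(146/(-22 + 4*(2*I*√3))) = 109 + 116*(146/(-22 + 8*I*√3)) = 109 + 16936/(-22 + 8*I*√3)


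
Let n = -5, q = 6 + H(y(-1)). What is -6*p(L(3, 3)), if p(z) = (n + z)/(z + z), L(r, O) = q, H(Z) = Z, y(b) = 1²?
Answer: -6/7 ≈ -0.85714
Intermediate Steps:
y(b) = 1
q = 7 (q = 6 + 1 = 7)
L(r, O) = 7
p(z) = (-5 + z)/(2*z) (p(z) = (-5 + z)/(z + z) = (-5 + z)/((2*z)) = (-5 + z)*(1/(2*z)) = (-5 + z)/(2*z))
-6*p(L(3, 3)) = -3*(-5 + 7)/7 = -3*2/7 = -6*⅐ = -6/7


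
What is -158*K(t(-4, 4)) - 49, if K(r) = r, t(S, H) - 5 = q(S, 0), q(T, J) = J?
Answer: -839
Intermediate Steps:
t(S, H) = 5 (t(S, H) = 5 + 0 = 5)
-158*K(t(-4, 4)) - 49 = -158*5 - 49 = -790 - 49 = -839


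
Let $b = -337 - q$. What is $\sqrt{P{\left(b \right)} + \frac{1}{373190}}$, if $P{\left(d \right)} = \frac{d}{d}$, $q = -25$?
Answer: $\frac{\sqrt{139271149290}}{373190} \approx 1.0$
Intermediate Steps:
$b = -312$ ($b = -337 - -25 = -337 + 25 = -312$)
$P{\left(d \right)} = 1$
$\sqrt{P{\left(b \right)} + \frac{1}{373190}} = \sqrt{1 + \frac{1}{373190}} = \sqrt{\frac{373191}{373190}} = \frac{\sqrt{139271149290}}{373190}$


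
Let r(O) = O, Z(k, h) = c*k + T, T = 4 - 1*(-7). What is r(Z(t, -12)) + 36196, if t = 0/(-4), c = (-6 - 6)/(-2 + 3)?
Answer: 36207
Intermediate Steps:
T = 11 (T = 4 + 7 = 11)
c = -12 (c = -12/1 = -12*1 = -12)
t = 0 (t = 0*(-¼) = 0)
Z(k, h) = 11 - 12*k (Z(k, h) = -12*k + 11 = 11 - 12*k)
r(Z(t, -12)) + 36196 = (11 - 12*0) + 36196 = (11 + 0) + 36196 = 11 + 36196 = 36207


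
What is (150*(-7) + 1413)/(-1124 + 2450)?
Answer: 121/442 ≈ 0.27376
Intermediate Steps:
(150*(-7) + 1413)/(-1124 + 2450) = (-1050 + 1413)/1326 = 363*(1/1326) = 121/442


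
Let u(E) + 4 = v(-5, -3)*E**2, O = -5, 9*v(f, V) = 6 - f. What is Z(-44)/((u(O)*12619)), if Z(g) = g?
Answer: -396/3015941 ≈ -0.00013130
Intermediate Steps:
v(f, V) = 2/3 - f/9 (v(f, V) = (6 - f)/9 = 2/3 - f/9)
u(E) = -4 + 11*E**2/9 (u(E) = -4 + (2/3 - 1/9*(-5))*E**2 = -4 + (2/3 + 5/9)*E**2 = -4 + 11*E**2/9)
Z(-44)/((u(O)*12619)) = -44*1/(12619*(-4 + (11/9)*(-5)**2)) = -44*1/(12619*(-4 + (11/9)*25)) = -44*1/(12619*(-4 + 275/9)) = -44/((239/9)*12619) = -44/3015941/9 = -44*9/3015941 = -396/3015941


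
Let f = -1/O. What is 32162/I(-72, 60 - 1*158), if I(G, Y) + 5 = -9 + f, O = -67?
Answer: -2154854/937 ≈ -2299.7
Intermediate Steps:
f = 1/67 (f = -1/(-67) = -1*(-1/67) = 1/67 ≈ 0.014925)
I(G, Y) = -937/67 (I(G, Y) = -5 + (-9 + 1/67) = -5 - 602/67 = -937/67)
32162/I(-72, 60 - 1*158) = 32162/(-937/67) = 32162*(-67/937) = -2154854/937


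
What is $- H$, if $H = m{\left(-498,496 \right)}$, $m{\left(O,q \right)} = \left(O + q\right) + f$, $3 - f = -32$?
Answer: $-33$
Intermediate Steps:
$f = 35$ ($f = 3 - -32 = 3 + 32 = 35$)
$m{\left(O,q \right)} = 35 + O + q$ ($m{\left(O,q \right)} = \left(O + q\right) + 35 = 35 + O + q$)
$H = 33$ ($H = 35 - 498 + 496 = 33$)
$- H = \left(-1\right) 33 = -33$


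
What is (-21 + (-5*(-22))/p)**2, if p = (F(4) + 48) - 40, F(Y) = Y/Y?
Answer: 6241/81 ≈ 77.049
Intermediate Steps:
F(Y) = 1
p = 9 (p = (1 + 48) - 40 = 49 - 40 = 9)
(-21 + (-5*(-22))/p)**2 = (-21 - 5*(-22)/9)**2 = (-21 + 110*(1/9))**2 = (-21 + 110/9)**2 = (-79/9)**2 = 6241/81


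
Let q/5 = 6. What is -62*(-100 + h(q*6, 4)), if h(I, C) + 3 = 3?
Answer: 6200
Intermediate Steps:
q = 30 (q = 5*6 = 30)
h(I, C) = 0 (h(I, C) = -3 + 3 = 0)
-62*(-100 + h(q*6, 4)) = -62*(-100 + 0) = -62*(-100) = 6200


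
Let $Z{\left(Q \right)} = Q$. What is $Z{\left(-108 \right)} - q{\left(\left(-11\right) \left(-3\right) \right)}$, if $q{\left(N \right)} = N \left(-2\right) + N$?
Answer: $-75$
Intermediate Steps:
$q{\left(N \right)} = - N$ ($q{\left(N \right)} = - 2 N + N = - N$)
$Z{\left(-108 \right)} - q{\left(\left(-11\right) \left(-3\right) \right)} = -108 - - \left(-11\right) \left(-3\right) = -108 - \left(-1\right) 33 = -108 - -33 = -108 + 33 = -75$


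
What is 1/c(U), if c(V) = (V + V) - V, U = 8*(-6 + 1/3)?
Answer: -3/136 ≈ -0.022059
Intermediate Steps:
U = -136/3 (U = 8*(-6 + ⅓) = 8*(-17/3) = -136/3 ≈ -45.333)
c(V) = V (c(V) = 2*V - V = V)
1/c(U) = 1/(-136/3) = -3/136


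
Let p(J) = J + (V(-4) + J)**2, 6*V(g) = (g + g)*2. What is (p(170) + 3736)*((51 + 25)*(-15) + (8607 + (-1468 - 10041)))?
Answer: -1160692636/9 ≈ -1.2897e+8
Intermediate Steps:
V(g) = 2*g/3 (V(g) = ((g + g)*2)/6 = ((2*g)*2)/6 = (4*g)/6 = 2*g/3)
p(J) = J + (-8/3 + J)**2 (p(J) = J + ((2/3)*(-4) + J)**2 = J + (-8/3 + J)**2)
(p(170) + 3736)*((51 + 25)*(-15) + (8607 + (-1468 - 10041))) = ((170 + (-8 + 3*170)**2/9) + 3736)*((51 + 25)*(-15) + (8607 + (-1468 - 10041))) = ((170 + (-8 + 510)**2/9) + 3736)*(76*(-15) + (8607 - 11509)) = ((170 + (1/9)*502**2) + 3736)*(-1140 - 2902) = ((170 + (1/9)*252004) + 3736)*(-4042) = ((170 + 252004/9) + 3736)*(-4042) = (253534/9 + 3736)*(-4042) = (287158/9)*(-4042) = -1160692636/9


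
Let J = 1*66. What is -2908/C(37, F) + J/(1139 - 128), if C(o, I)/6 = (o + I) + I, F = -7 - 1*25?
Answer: 491780/27297 ≈ 18.016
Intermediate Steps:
F = -32 (F = -7 - 25 = -32)
C(o, I) = 6*o + 12*I (C(o, I) = 6*((o + I) + I) = 6*((I + o) + I) = 6*(o + 2*I) = 6*o + 12*I)
J = 66
-2908/C(37, F) + J/(1139 - 128) = -2908/(6*37 + 12*(-32)) + 66/(1139 - 128) = -2908/(222 - 384) + 66/1011 = -2908/(-162) + 66*(1/1011) = -2908*(-1/162) + 22/337 = 1454/81 + 22/337 = 491780/27297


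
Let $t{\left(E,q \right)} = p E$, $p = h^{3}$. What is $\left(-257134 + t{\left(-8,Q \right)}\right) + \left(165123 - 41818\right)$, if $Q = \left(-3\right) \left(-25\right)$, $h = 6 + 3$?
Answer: $-139661$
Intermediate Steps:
$h = 9$
$Q = 75$
$p = 729$ ($p = 9^{3} = 729$)
$t{\left(E,q \right)} = 729 E$
$\left(-257134 + t{\left(-8,Q \right)}\right) + \left(165123 - 41818\right) = \left(-257134 + 729 \left(-8\right)\right) + \left(165123 - 41818\right) = \left(-257134 - 5832\right) + \left(165123 - 41818\right) = -262966 + 123305 = -139661$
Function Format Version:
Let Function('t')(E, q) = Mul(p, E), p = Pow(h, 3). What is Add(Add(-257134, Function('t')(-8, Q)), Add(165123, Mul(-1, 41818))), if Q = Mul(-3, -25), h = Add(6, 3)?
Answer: -139661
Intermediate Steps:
h = 9
Q = 75
p = 729 (p = Pow(9, 3) = 729)
Function('t')(E, q) = Mul(729, E)
Add(Add(-257134, Function('t')(-8, Q)), Add(165123, Mul(-1, 41818))) = Add(Add(-257134, Mul(729, -8)), Add(165123, Mul(-1, 41818))) = Add(Add(-257134, -5832), Add(165123, -41818)) = Add(-262966, 123305) = -139661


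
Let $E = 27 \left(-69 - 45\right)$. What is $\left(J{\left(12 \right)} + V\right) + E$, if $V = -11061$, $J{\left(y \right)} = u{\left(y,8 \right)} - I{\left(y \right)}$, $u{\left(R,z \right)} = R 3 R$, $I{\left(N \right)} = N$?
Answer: $-13719$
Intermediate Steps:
$u{\left(R,z \right)} = 3 R^{2}$ ($u{\left(R,z \right)} = 3 R R = 3 R^{2}$)
$J{\left(y \right)} = - y + 3 y^{2}$ ($J{\left(y \right)} = 3 y^{2} - y = - y + 3 y^{2}$)
$E = -3078$ ($E = 27 \left(-114\right) = -3078$)
$\left(J{\left(12 \right)} + V\right) + E = \left(12 \left(-1 + 3 \cdot 12\right) - 11061\right) - 3078 = \left(12 \left(-1 + 36\right) - 11061\right) - 3078 = \left(12 \cdot 35 - 11061\right) - 3078 = \left(420 - 11061\right) - 3078 = -10641 - 3078 = -13719$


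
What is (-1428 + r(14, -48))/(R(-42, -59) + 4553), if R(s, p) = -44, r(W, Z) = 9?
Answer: -473/1503 ≈ -0.31470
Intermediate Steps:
(-1428 + r(14, -48))/(R(-42, -59) + 4553) = (-1428 + 9)/(-44 + 4553) = -1419/4509 = -1419*1/4509 = -473/1503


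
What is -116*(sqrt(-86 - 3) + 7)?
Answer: -812 - 116*I*sqrt(89) ≈ -812.0 - 1094.3*I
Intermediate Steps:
-116*(sqrt(-86 - 3) + 7) = -116*(sqrt(-89) + 7) = -116*(I*sqrt(89) + 7) = -116*(7 + I*sqrt(89)) = -812 - 116*I*sqrt(89)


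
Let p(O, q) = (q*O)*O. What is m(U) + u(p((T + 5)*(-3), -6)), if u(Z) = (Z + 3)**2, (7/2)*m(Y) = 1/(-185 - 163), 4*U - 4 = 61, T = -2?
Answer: 284146001/1218 ≈ 2.3329e+5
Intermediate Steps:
U = 65/4 (U = 1 + (1/4)*61 = 1 + 61/4 = 65/4 ≈ 16.250)
p(O, q) = q*O**2 (p(O, q) = (O*q)*O = q*O**2)
m(Y) = -1/1218 (m(Y) = 2/(7*(-185 - 163)) = (2/7)/(-348) = (2/7)*(-1/348) = -1/1218)
u(Z) = (3 + Z)**2
m(U) + u(p((T + 5)*(-3), -6)) = -1/1218 + (3 - 6*9*(-2 + 5)**2)**2 = -1/1218 + (3 - 6*(3*(-3))**2)**2 = -1/1218 + (3 - 6*(-9)**2)**2 = -1/1218 + (3 - 6*81)**2 = -1/1218 + (3 - 486)**2 = -1/1218 + (-483)**2 = -1/1218 + 233289 = 284146001/1218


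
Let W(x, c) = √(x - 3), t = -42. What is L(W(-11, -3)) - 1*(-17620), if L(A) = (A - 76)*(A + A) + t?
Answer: 17550 - 152*I*√14 ≈ 17550.0 - 568.73*I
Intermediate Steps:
W(x, c) = √(-3 + x)
L(A) = -42 + 2*A*(-76 + A) (L(A) = (A - 76)*(A + A) - 42 = (-76 + A)*(2*A) - 42 = 2*A*(-76 + A) - 42 = -42 + 2*A*(-76 + A))
L(W(-11, -3)) - 1*(-17620) = (-42 - 152*√(-3 - 11) + 2*(√(-3 - 11))²) - 1*(-17620) = (-42 - 152*I*√14 + 2*(√(-14))²) + 17620 = (-42 - 152*I*√14 + 2*(I*√14)²) + 17620 = (-42 - 152*I*√14 + 2*(-14)) + 17620 = (-42 - 152*I*√14 - 28) + 17620 = (-70 - 152*I*√14) + 17620 = 17550 - 152*I*√14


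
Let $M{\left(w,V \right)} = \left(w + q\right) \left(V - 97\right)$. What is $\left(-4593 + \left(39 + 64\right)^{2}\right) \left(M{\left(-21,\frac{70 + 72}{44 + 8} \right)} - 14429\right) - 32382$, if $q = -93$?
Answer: $- \frac{288406886}{13} \approx -2.2185 \cdot 10^{7}$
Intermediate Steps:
$M{\left(w,V \right)} = \left(-97 + V\right) \left(-93 + w\right)$ ($M{\left(w,V \right)} = \left(w - 93\right) \left(V - 97\right) = \left(-93 + w\right) \left(-97 + V\right) = \left(-97 + V\right) \left(-93 + w\right)$)
$\left(-4593 + \left(39 + 64\right)^{2}\right) \left(M{\left(-21,\frac{70 + 72}{44 + 8} \right)} - 14429\right) - 32382 = \left(-4593 + \left(39 + 64\right)^{2}\right) \left(\left(9021 - -2037 - 93 \frac{70 + 72}{44 + 8} + \frac{70 + 72}{44 + 8} \left(-21\right)\right) - 14429\right) - 32382 = \left(-4593 + 103^{2}\right) \left(\left(9021 + 2037 - 93 \cdot \frac{142}{52} + \frac{142}{52} \left(-21\right)\right) - 14429\right) - 32382 = \left(-4593 + 10609\right) \left(\left(9021 + 2037 - 93 \cdot 142 \cdot \frac{1}{52} + 142 \cdot \frac{1}{52} \left(-21\right)\right) - 14429\right) - 32382 = 6016 \left(\left(9021 + 2037 - \frac{6603}{26} + \frac{71}{26} \left(-21\right)\right) - 14429\right) - 32382 = 6016 \left(\left(9021 + 2037 - \frac{6603}{26} - \frac{1491}{26}\right) - 14429\right) - 32382 = 6016 \left(\frac{139707}{13} - 14429\right) - 32382 = 6016 \left(- \frac{47870}{13}\right) - 32382 = - \frac{287985920}{13} - 32382 = - \frac{288406886}{13}$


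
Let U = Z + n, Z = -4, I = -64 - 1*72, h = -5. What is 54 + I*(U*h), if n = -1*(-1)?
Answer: -1986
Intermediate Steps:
I = -136 (I = -64 - 72 = -136)
n = 1
U = -3 (U = -4 + 1 = -3)
54 + I*(U*h) = 54 - (-408)*(-5) = 54 - 136*15 = 54 - 2040 = -1986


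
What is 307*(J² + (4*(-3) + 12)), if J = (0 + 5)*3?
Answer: 69075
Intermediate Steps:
J = 15 (J = 5*3 = 15)
307*(J² + (4*(-3) + 12)) = 307*(15² + (4*(-3) + 12)) = 307*(225 + (-12 + 12)) = 307*(225 + 0) = 307*225 = 69075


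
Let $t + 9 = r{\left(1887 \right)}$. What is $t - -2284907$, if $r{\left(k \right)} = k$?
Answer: $2286785$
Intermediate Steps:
$t = 1878$ ($t = -9 + 1887 = 1878$)
$t - -2284907 = 1878 - -2284907 = 1878 + 2284907 = 2286785$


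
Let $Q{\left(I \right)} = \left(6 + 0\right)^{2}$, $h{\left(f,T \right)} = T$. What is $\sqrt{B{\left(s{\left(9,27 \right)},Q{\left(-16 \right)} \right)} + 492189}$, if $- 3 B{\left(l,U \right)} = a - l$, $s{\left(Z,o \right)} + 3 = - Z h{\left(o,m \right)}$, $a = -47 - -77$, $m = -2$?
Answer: $2 \sqrt{123046} \approx 701.56$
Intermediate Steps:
$a = 30$ ($a = -47 + 77 = 30$)
$s{\left(Z,o \right)} = -3 + 2 Z$ ($s{\left(Z,o \right)} = -3 + - Z \left(-2\right) = -3 + 2 Z$)
$Q{\left(I \right)} = 36$ ($Q{\left(I \right)} = 6^{2} = 36$)
$B{\left(l,U \right)} = -10 + \frac{l}{3}$ ($B{\left(l,U \right)} = - \frac{30 - l}{3} = -10 + \frac{l}{3}$)
$\sqrt{B{\left(s{\left(9,27 \right)},Q{\left(-16 \right)} \right)} + 492189} = \sqrt{\left(-10 + \frac{-3 + 2 \cdot 9}{3}\right) + 492189} = \sqrt{\left(-10 + \frac{-3 + 18}{3}\right) + 492189} = \sqrt{\left(-10 + \frac{1}{3} \cdot 15\right) + 492189} = \sqrt{\left(-10 + 5\right) + 492189} = \sqrt{-5 + 492189} = \sqrt{492184} = 2 \sqrt{123046}$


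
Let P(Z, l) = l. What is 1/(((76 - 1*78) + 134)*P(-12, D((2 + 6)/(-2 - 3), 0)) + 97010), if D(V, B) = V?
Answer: 5/483994 ≈ 1.0331e-5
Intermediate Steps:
1/(((76 - 1*78) + 134)*P(-12, D((2 + 6)/(-2 - 3), 0)) + 97010) = 1/(((76 - 1*78) + 134)*((2 + 6)/(-2 - 3)) + 97010) = 1/(((76 - 78) + 134)*(8/(-5)) + 97010) = 1/((-2 + 134)*(8*(-⅕)) + 97010) = 1/(132*(-8/5) + 97010) = 1/(-1056/5 + 97010) = 1/(483994/5) = 5/483994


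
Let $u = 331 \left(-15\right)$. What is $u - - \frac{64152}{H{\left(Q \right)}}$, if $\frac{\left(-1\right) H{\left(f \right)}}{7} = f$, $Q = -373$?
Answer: $- \frac{12899463}{2611} \approx -4940.4$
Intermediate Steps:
$H{\left(f \right)} = - 7 f$
$u = -4965$
$u - - \frac{64152}{H{\left(Q \right)}} = -4965 - - \frac{64152}{\left(-7\right) \left(-373\right)} = -4965 - - \frac{64152}{2611} = -4965 + \frac{64152}{2611} = - \frac{12899463}{2611}$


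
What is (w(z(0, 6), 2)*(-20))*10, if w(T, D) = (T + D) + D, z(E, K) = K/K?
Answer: -1000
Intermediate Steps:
z(E, K) = 1
w(T, D) = T + 2*D (w(T, D) = (D + T) + D = T + 2*D)
(w(z(0, 6), 2)*(-20))*10 = ((1 + 2*2)*(-20))*10 = ((1 + 4)*(-20))*10 = (5*(-20))*10 = -100*10 = -1000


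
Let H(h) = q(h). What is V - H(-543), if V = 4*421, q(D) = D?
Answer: 2227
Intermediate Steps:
H(h) = h
V = 1684
V - H(-543) = 1684 - 1*(-543) = 1684 + 543 = 2227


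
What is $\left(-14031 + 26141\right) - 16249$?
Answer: $-4139$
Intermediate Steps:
$\left(-14031 + 26141\right) - 16249 = 12110 - 16249 = -4139$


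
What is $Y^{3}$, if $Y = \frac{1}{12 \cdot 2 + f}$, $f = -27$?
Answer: $- \frac{1}{27} \approx -0.037037$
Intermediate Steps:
$Y = - \frac{1}{3}$ ($Y = \frac{1}{12 \cdot 2 - 27} = \frac{1}{24 - 27} = \frac{1}{-3} = - \frac{1}{3} \approx -0.33333$)
$Y^{3} = \left(- \frac{1}{3}\right)^{3} = - \frac{1}{27}$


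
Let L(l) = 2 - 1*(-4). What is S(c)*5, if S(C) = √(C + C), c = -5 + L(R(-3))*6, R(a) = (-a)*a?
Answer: 5*√62 ≈ 39.370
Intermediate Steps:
R(a) = -a²
L(l) = 6 (L(l) = 2 + 4 = 6)
c = 31 (c = -5 + 6*6 = -5 + 36 = 31)
S(C) = √2*√C (S(C) = √(2*C) = √2*√C)
S(c)*5 = (√2*√31)*5 = √62*5 = 5*√62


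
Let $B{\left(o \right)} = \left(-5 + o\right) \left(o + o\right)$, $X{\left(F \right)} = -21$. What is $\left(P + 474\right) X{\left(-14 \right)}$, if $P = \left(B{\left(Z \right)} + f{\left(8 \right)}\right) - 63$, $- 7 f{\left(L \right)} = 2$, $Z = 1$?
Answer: $-8457$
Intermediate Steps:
$f{\left(L \right)} = - \frac{2}{7}$ ($f{\left(L \right)} = \left(- \frac{1}{7}\right) 2 = - \frac{2}{7}$)
$B{\left(o \right)} = 2 o \left(-5 + o\right)$ ($B{\left(o \right)} = \left(-5 + o\right) 2 o = 2 o \left(-5 + o\right)$)
$P = - \frac{499}{7}$ ($P = \left(2 \cdot 1 \left(-5 + 1\right) - \frac{2}{7}\right) - 63 = \left(2 \cdot 1 \left(-4\right) - \frac{2}{7}\right) - 63 = \left(-8 - \frac{2}{7}\right) - 63 = - \frac{58}{7} - 63 = - \frac{499}{7} \approx -71.286$)
$\left(P + 474\right) X{\left(-14 \right)} = \left(- \frac{499}{7} + 474\right) \left(-21\right) = \frac{2819}{7} \left(-21\right) = -8457$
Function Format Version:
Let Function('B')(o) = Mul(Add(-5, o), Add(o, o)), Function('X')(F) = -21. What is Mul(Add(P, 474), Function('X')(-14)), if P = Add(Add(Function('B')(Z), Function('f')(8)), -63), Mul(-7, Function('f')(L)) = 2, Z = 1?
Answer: -8457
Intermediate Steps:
Function('f')(L) = Rational(-2, 7) (Function('f')(L) = Mul(Rational(-1, 7), 2) = Rational(-2, 7))
Function('B')(o) = Mul(2, o, Add(-5, o)) (Function('B')(o) = Mul(Add(-5, o), Mul(2, o)) = Mul(2, o, Add(-5, o)))
P = Rational(-499, 7) (P = Add(Add(Mul(2, 1, Add(-5, 1)), Rational(-2, 7)), -63) = Add(Add(Mul(2, 1, -4), Rational(-2, 7)), -63) = Add(Add(-8, Rational(-2, 7)), -63) = Add(Rational(-58, 7), -63) = Rational(-499, 7) ≈ -71.286)
Mul(Add(P, 474), Function('X')(-14)) = Mul(Add(Rational(-499, 7), 474), -21) = Mul(Rational(2819, 7), -21) = -8457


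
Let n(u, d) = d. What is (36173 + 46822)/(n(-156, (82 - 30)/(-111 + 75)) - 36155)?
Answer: -746955/325408 ≈ -2.2954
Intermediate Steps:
(36173 + 46822)/(n(-156, (82 - 30)/(-111 + 75)) - 36155) = (36173 + 46822)/((82 - 30)/(-111 + 75) - 36155) = 82995/(52/(-36) - 36155) = 82995/(52*(-1/36) - 36155) = 82995/(-13/9 - 36155) = 82995/(-325408/9) = 82995*(-9/325408) = -746955/325408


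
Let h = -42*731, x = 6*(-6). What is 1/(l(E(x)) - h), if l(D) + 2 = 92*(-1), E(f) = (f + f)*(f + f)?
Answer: 1/30608 ≈ 3.2671e-5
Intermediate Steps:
x = -36
E(f) = 4*f² (E(f) = (2*f)*(2*f) = 4*f²)
h = -30702
l(D) = -94 (l(D) = -2 + 92*(-1) = -2 - 92 = -94)
1/(l(E(x)) - h) = 1/(-94 - 1*(-30702)) = 1/(-94 + 30702) = 1/30608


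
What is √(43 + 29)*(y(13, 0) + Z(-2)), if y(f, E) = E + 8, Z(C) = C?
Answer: 36*√2 ≈ 50.912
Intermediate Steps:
y(f, E) = 8 + E
√(43 + 29)*(y(13, 0) + Z(-2)) = √(43 + 29)*((8 + 0) - 2) = √72*(8 - 2) = (6*√2)*6 = 36*√2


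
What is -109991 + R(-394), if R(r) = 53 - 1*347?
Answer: -110285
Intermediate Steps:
R(r) = -294 (R(r) = 53 - 347 = -294)
-109991 + R(-394) = -109991 - 294 = -110285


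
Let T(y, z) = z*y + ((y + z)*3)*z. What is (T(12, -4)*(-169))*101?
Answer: 2457936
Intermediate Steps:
T(y, z) = y*z + z*(3*y + 3*z) (T(y, z) = y*z + (3*y + 3*z)*z = y*z + z*(3*y + 3*z))
(T(12, -4)*(-169))*101 = (-4*(3*(-4) + 4*12)*(-169))*101 = (-4*(-12 + 48)*(-169))*101 = (-4*36*(-169))*101 = -144*(-169)*101 = 24336*101 = 2457936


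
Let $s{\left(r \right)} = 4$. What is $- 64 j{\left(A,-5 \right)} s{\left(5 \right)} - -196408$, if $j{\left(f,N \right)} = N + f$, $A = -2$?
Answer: $198200$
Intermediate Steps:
$- 64 j{\left(A,-5 \right)} s{\left(5 \right)} - -196408 = - 64 \left(-5 - 2\right) 4 - -196408 = \left(-64\right) \left(-7\right) 4 + 196408 = 448 \cdot 4 + 196408 = 1792 + 196408 = 198200$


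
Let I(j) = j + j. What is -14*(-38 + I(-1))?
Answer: 560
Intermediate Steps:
I(j) = 2*j
-14*(-38 + I(-1)) = -14*(-38 + 2*(-1)) = -14*(-38 - 2) = -14*(-40) = 560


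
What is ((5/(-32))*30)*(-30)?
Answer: 1125/8 ≈ 140.63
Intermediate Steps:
((5/(-32))*30)*(-30) = ((5*(-1/32))*30)*(-30) = -5/32*30*(-30) = -75/16*(-30) = 1125/8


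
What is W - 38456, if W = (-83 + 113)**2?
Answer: -37556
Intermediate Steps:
W = 900 (W = 30**2 = 900)
W - 38456 = 900 - 38456 = -37556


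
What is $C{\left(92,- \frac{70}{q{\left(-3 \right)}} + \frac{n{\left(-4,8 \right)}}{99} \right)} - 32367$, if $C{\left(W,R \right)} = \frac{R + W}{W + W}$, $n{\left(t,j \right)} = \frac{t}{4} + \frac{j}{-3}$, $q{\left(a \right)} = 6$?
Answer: $- \frac{20099636}{621} \approx -32367.0$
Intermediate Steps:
$n{\left(t,j \right)} = - \frac{j}{3} + \frac{t}{4}$ ($n{\left(t,j \right)} = t \frac{1}{4} + j \left(- \frac{1}{3}\right) = \frac{t}{4} - \frac{j}{3} = - \frac{j}{3} + \frac{t}{4}$)
$C{\left(W,R \right)} = \frac{R + W}{2 W}$
$C{\left(92,- \frac{70}{q{\left(-3 \right)}} + \frac{n{\left(-4,8 \right)}}{99} \right)} - 32367 = \frac{\left(- \frac{70}{6} + \frac{\left(- \frac{1}{3}\right) 8 + \frac{1}{4} \left(-4\right)}{99}\right) + 92}{2 \cdot 92} - 32367 = \frac{1}{2} \cdot \frac{1}{92} \left(\left(\left(-70\right) \frac{1}{6} + \left(- \frac{8}{3} - 1\right) \frac{1}{99}\right) + 92\right) - 32367 = \frac{1}{2} \cdot \frac{1}{92} \left(\left(- \frac{35}{3} - \frac{1}{27}\right) + 92\right) - 32367 = \frac{1}{2} \cdot \frac{1}{92} \left(- \frac{316}{27} + 92\right) - 32367 = \frac{1}{2} \cdot \frac{1}{92} \cdot \frac{2168}{27} - 32367 = \frac{271}{621} - 32367 = - \frac{20099636}{621}$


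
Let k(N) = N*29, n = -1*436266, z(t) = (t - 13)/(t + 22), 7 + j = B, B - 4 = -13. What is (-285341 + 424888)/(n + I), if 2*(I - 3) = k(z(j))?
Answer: -1674564/5235997 ≈ -0.31982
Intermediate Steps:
B = -9 (B = 4 - 13 = -9)
j = -16 (j = -7 - 9 = -16)
z(t) = (-13 + t)/(22 + t)
n = -436266
k(N) = 29*N
I = -805/12 (I = 3 + (29*((-13 - 16)/(22 - 16)))/2 = 3 + (29*(-29/6))/2 = 3 + (1/2)*(-841/6) = 3 - 841/12 = -805/12 ≈ -67.083)
(-285341 + 424888)/(n + I) = (-285341 + 424888)/(-436266 - 805/12) = 139547/(-5235997/12) = 139547*(-12/5235997) = -1674564/5235997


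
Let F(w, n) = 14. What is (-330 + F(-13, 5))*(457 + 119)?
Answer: -182016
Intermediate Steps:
(-330 + F(-13, 5))*(457 + 119) = (-330 + 14)*(457 + 119) = -316*576 = -182016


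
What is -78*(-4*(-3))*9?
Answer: -8424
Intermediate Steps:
-78*(-4*(-3))*9 = -936*9 = -78*108 = -8424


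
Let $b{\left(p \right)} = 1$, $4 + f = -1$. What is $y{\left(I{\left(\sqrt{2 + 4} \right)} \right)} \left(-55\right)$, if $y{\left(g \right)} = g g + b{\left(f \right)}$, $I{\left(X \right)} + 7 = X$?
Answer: $-3080 + 770 \sqrt{6} \approx -1193.9$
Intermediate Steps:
$f = -5$ ($f = -4 - 1 = -5$)
$I{\left(X \right)} = -7 + X$
$y{\left(g \right)} = 1 + g^{2}$ ($y{\left(g \right)} = g g + 1 = g^{2} + 1 = 1 + g^{2}$)
$y{\left(I{\left(\sqrt{2 + 4} \right)} \right)} \left(-55\right) = \left(1 + \left(-7 + \sqrt{2 + 4}\right)^{2}\right) \left(-55\right) = \left(1 + \left(-7 + \sqrt{6}\right)^{2}\right) \left(-55\right) = -55 - 55 \left(-7 + \sqrt{6}\right)^{2}$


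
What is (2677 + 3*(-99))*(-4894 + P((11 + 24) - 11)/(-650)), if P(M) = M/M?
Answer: -757102038/65 ≈ -1.1648e+7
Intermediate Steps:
P(M) = 1
(2677 + 3*(-99))*(-4894 + P((11 + 24) - 11)/(-650)) = (2677 + 3*(-99))*(-4894 + 1/(-650)) = (2677 - 297)*(-4894 + 1*(-1/650)) = 2380*(-4894 - 1/650) = 2380*(-3181101/650) = -757102038/65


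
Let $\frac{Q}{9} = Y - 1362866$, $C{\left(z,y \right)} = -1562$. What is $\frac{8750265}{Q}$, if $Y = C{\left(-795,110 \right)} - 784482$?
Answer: $- \frac{583351}{1289346} \approx -0.45244$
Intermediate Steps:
$Y = -786044$ ($Y = -1562 - 784482 = -786044$)
$Q = -19340190$ ($Q = 9 \left(-786044 - 1362866\right) = 9 \left(-2148910\right) = -19340190$)
$\frac{8750265}{Q} = \frac{8750265}{-19340190} = 8750265 \left(- \frac{1}{19340190}\right) = - \frac{583351}{1289346}$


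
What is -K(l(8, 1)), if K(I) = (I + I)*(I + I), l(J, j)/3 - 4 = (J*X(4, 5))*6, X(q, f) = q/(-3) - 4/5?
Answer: -8714304/25 ≈ -3.4857e+5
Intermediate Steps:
X(q, f) = -⅘ - q/3 (X(q, f) = q*(-⅓) - 4*⅕ = -q/3 - ⅘ = -⅘ - q/3)
l(J, j) = 12 - 192*J/5 (l(J, j) = 12 + 3*((J*(-⅘ - ⅓*4))*6) = 12 + 3*((J*(-⅘ - 4/3))*6) = 12 + 3*((J*(-32/15))*6) = 12 + 3*(-32*J/15*6) = 12 + 3*(-64*J/5) = 12 - 192*J/5)
K(I) = 4*I² (K(I) = (2*I)*(2*I) = 4*I²)
-K(l(8, 1)) = -4*(12 - 192/5*8)² = -4*(12 - 1536/5)² = -4*(-1476/5)² = -4*2178576/25 = -1*8714304/25 = -8714304/25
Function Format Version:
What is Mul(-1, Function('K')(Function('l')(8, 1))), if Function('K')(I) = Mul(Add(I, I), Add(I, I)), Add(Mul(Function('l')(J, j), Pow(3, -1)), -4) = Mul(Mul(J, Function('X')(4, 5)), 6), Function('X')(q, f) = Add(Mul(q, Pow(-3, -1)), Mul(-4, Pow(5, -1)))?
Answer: Rational(-8714304, 25) ≈ -3.4857e+5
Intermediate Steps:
Function('X')(q, f) = Add(Rational(-4, 5), Mul(Rational(-1, 3), q)) (Function('X')(q, f) = Add(Mul(q, Rational(-1, 3)), Mul(-4, Rational(1, 5))) = Add(Mul(Rational(-1, 3), q), Rational(-4, 5)) = Add(Rational(-4, 5), Mul(Rational(-1, 3), q)))
Function('l')(J, j) = Add(12, Mul(Rational(-192, 5), J)) (Function('l')(J, j) = Add(12, Mul(3, Mul(Mul(J, Add(Rational(-4, 5), Mul(Rational(-1, 3), 4))), 6))) = Add(12, Mul(3, Mul(Mul(J, Add(Rational(-4, 5), Rational(-4, 3))), 6))) = Add(12, Mul(3, Mul(Mul(J, Rational(-32, 15)), 6))) = Add(12, Mul(3, Mul(Mul(Rational(-32, 15), J), 6))) = Add(12, Mul(3, Mul(Rational(-64, 5), J))) = Add(12, Mul(Rational(-192, 5), J)))
Function('K')(I) = Mul(4, Pow(I, 2)) (Function('K')(I) = Mul(Mul(2, I), Mul(2, I)) = Mul(4, Pow(I, 2)))
Mul(-1, Function('K')(Function('l')(8, 1))) = Mul(-1, Mul(4, Pow(Add(12, Mul(Rational(-192, 5), 8)), 2))) = Mul(-1, Mul(4, Pow(Add(12, Rational(-1536, 5)), 2))) = Mul(-1, Mul(4, Pow(Rational(-1476, 5), 2))) = Mul(-1, Mul(4, Rational(2178576, 25))) = Mul(-1, Rational(8714304, 25)) = Rational(-8714304, 25)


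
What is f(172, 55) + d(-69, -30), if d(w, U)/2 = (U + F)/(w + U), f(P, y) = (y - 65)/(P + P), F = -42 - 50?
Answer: 41473/17028 ≈ 2.4356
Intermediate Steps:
F = -92
f(P, y) = (-65 + y)/(2*P) (f(P, y) = (-65 + y)/((2*P)) = (-65 + y)*(1/(2*P)) = (-65 + y)/(2*P))
d(w, U) = 2*(-92 + U)/(U + w) (d(w, U) = 2*((U - 92)/(w + U)) = 2*((-92 + U)/(U + w)) = 2*(-92 + U)/(U + w))
f(172, 55) + d(-69, -30) = (1/2)*(-65 + 55)/172 + 2*(-92 - 30)/(-30 - 69) = (1/2)*(1/172)*(-10) + 2*(-122)/(-99) = -5/172 + 2*(-1/99)*(-122) = -5/172 + 244/99 = 41473/17028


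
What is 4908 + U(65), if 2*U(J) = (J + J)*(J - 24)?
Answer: 7573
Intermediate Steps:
U(J) = J*(-24 + J) (U(J) = ((J + J)*(J - 24))/2 = ((2*J)*(-24 + J))/2 = (2*J*(-24 + J))/2 = J*(-24 + J))
4908 + U(65) = 4908 + 65*(-24 + 65) = 4908 + 65*41 = 4908 + 2665 = 7573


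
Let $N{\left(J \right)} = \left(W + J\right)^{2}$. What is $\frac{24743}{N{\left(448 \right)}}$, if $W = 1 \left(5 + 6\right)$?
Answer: $\frac{24743}{210681} \approx 0.11744$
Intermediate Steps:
$W = 11$ ($W = 1 \cdot 11 = 11$)
$N{\left(J \right)} = \left(11 + J\right)^{2}$
$\frac{24743}{N{\left(448 \right)}} = \frac{24743}{\left(11 + 448\right)^{2}} = \frac{24743}{459^{2}} = \frac{24743}{210681}$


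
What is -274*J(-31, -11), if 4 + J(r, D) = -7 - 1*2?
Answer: 3562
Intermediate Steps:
J(r, D) = -13 (J(r, D) = -4 + (-7 - 1*2) = -4 + (-7 - 2) = -4 - 9 = -13)
-274*J(-31, -11) = -274*(-13) = 3562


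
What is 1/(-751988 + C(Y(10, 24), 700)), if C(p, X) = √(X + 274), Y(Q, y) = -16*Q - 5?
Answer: -375994/282742975585 - √974/565485951170 ≈ -1.3299e-6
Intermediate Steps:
Y(Q, y) = -5 - 16*Q
C(p, X) = √(274 + X)
1/(-751988 + C(Y(10, 24), 700)) = 1/(-751988 + √(274 + 700)) = 1/(-751988 + √974)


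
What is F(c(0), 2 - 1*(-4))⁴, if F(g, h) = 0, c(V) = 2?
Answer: 0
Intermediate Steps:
F(c(0), 2 - 1*(-4))⁴ = 0⁴ = 0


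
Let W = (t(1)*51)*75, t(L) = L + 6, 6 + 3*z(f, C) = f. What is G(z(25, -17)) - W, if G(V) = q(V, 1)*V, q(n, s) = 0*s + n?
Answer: -240614/9 ≈ -26735.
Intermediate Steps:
q(n, s) = n (q(n, s) = 0 + n = n)
z(f, C) = -2 + f/3
G(V) = V² (G(V) = V*V = V²)
t(L) = 6 + L
W = 26775 (W = ((6 + 1)*51)*75 = (7*51)*75 = 357*75 = 26775)
G(z(25, -17)) - W = (-2 + (⅓)*25)² - 1*26775 = (-2 + 25/3)² - 26775 = (19/3)² - 26775 = 361/9 - 26775 = -240614/9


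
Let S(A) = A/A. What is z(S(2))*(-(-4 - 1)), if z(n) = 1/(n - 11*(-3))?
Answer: 5/34 ≈ 0.14706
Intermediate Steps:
S(A) = 1
z(n) = 1/(33 + n) (z(n) = 1/(n + 33) = 1/(33 + n))
z(S(2))*(-(-4 - 1)) = (-(-4 - 1))/(33 + 1) = (-1*(-5))/34 = (1/34)*5 = 5/34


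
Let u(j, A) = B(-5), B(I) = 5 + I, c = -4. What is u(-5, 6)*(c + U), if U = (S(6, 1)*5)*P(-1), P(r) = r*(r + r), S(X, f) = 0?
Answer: 0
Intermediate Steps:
P(r) = 2*r² (P(r) = r*(2*r) = 2*r²)
U = 0 (U = (0*5)*(2*(-1)²) = 0*(2*1) = 0*2 = 0)
u(j, A) = 0 (u(j, A) = 5 - 5 = 0)
u(-5, 6)*(c + U) = 0*(-4 + 0) = 0*(-4) = 0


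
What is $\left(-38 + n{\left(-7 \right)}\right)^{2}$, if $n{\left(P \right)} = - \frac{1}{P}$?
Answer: $\frac{70225}{49} \approx 1433.2$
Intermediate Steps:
$\left(-38 + n{\left(-7 \right)}\right)^{2} = \left(-38 - \frac{1}{-7}\right)^{2} = \left(-38 - - \frac{1}{7}\right)^{2} = \left(-38 + \frac{1}{7}\right)^{2} = \left(- \frac{265}{7}\right)^{2} = \frac{70225}{49}$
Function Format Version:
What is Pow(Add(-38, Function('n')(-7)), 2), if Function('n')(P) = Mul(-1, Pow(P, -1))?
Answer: Rational(70225, 49) ≈ 1433.2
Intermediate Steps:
Pow(Add(-38, Function('n')(-7)), 2) = Pow(Add(-38, Mul(-1, Pow(-7, -1))), 2) = Pow(Add(-38, Mul(-1, Rational(-1, 7))), 2) = Pow(Add(-38, Rational(1, 7)), 2) = Pow(Rational(-265, 7), 2) = Rational(70225, 49)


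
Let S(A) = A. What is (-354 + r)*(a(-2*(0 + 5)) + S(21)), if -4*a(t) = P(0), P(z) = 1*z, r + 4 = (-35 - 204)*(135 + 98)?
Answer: -1176945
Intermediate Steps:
r = -55691 (r = -4 + (-35 - 204)*(135 + 98) = -4 - 239*233 = -4 - 55687 = -55691)
P(z) = z
a(t) = 0 (a(t) = -¼*0 = 0)
(-354 + r)*(a(-2*(0 + 5)) + S(21)) = (-354 - 55691)*(0 + 21) = -56045*21 = -1176945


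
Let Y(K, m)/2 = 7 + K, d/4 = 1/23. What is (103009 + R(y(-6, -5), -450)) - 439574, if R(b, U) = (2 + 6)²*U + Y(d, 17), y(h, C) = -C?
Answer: -8403065/23 ≈ -3.6535e+5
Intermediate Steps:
d = 4/23 ≈ 0.17391
Y(K, m) = 14 + 2*K (Y(K, m) = 2*(7 + K) = 14 + 2*K)
R(b, U) = 330/23 + 64*U (R(b, U) = (2 + 6)²*U + (14 + 2*(4/23)) = 8²*U + (14 + 8/23) = 64*U + 330/23 = 330/23 + 64*U)
(103009 + R(y(-6, -5), -450)) - 439574 = (103009 + (330/23 + 64*(-450))) - 439574 = (103009 + (330/23 - 28800)) - 439574 = (103009 - 662070/23) - 439574 = 1707137/23 - 439574 = -8403065/23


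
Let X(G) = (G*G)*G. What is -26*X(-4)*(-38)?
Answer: -63232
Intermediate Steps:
X(G) = G³ (X(G) = G²*G = G³)
-26*X(-4)*(-38) = -26*(-4)³*(-38) = -26*(-64)*(-38) = 1664*(-38) = -63232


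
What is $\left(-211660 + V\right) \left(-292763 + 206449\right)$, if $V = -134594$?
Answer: $29886567756$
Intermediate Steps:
$\left(-211660 + V\right) \left(-292763 + 206449\right) = \left(-211660 - 134594\right) \left(-292763 + 206449\right) = \left(-346254\right) \left(-86314\right) = 29886567756$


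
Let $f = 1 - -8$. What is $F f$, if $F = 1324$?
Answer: $11916$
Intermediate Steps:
$f = 9$ ($f = 1 + 8 = 9$)
$F f = 1324 \cdot 9 = 11916$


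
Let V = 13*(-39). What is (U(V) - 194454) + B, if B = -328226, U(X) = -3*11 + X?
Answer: -523220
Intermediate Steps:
V = -507
U(X) = -33 + X
(U(V) - 194454) + B = ((-33 - 507) - 194454) - 328226 = (-540 - 194454) - 328226 = -194994 - 328226 = -523220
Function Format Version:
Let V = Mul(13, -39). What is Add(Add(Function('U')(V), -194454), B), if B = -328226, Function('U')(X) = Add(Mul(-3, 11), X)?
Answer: -523220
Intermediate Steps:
V = -507
Function('U')(X) = Add(-33, X)
Add(Add(Function('U')(V), -194454), B) = Add(Add(Add(-33, -507), -194454), -328226) = Add(Add(-540, -194454), -328226) = Add(-194994, -328226) = -523220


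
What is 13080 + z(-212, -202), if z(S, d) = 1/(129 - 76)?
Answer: 693241/53 ≈ 13080.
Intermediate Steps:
z(S, d) = 1/53
13080 + z(-212, -202) = 13080 + 1/53 = 693241/53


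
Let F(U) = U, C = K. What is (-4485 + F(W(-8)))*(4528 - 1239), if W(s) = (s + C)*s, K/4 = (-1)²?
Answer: -14645917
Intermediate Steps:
K = 4 (K = 4*(-1)² = 4*1 = 4)
C = 4
W(s) = s*(4 + s) (W(s) = (s + 4)*s = (4 + s)*s = s*(4 + s))
(-4485 + F(W(-8)))*(4528 - 1239) = (-4485 - 8*(4 - 8))*(4528 - 1239) = (-4485 - 8*(-4))*3289 = (-4485 + 32)*3289 = -4453*3289 = -14645917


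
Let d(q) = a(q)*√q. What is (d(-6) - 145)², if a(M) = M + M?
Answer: 20161 + 3480*I*√6 ≈ 20161.0 + 8524.2*I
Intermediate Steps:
a(M) = 2*M
d(q) = 2*q^(3/2) (d(q) = (2*q)*√q = 2*q^(3/2))
(d(-6) - 145)² = (2*(-6)^(3/2) - 145)² = (2*(-6*I*√6) - 145)² = (-12*I*√6 - 145)² = (-145 - 12*I*√6)²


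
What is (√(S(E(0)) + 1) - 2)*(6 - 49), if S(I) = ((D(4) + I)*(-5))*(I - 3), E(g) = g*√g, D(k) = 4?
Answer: 86 - 43*√61 ≈ -249.84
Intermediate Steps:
E(g) = g^(3/2)
S(I) = (-20 - 5*I)*(-3 + I) (S(I) = ((4 + I)*(-5))*(I - 3) = (-20 - 5*I)*(-3 + I))
(√(S(E(0)) + 1) - 2)*(6 - 49) = (√((60 - 5*0^(3/2) - 5*(0^(3/2))²) + 1) - 2)*(6 - 49) = (√((60 - 5*0 - 5*0²) + 1) - 2)*(-43) = (√((60 + 0 - 5*0) + 1) - 2)*(-43) = (√((60 + 0 + 0) + 1) - 2)*(-43) = (√(60 + 1) - 2)*(-43) = (√61 - 2)*(-43) = (-2 + √61)*(-43) = 86 - 43*√61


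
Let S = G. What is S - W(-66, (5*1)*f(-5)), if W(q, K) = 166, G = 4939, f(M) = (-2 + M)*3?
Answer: 4773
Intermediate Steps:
f(M) = -6 + 3*M
S = 4939
S - W(-66, (5*1)*f(-5)) = 4939 - 1*166 = 4939 - 166 = 4773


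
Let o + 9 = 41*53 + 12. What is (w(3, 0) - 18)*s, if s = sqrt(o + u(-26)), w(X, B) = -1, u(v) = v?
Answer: -95*sqrt(86) ≈ -880.99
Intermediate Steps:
o = 2176 (o = -9 + (41*53 + 12) = -9 + (2173 + 12) = -9 + 2185 = 2176)
s = 5*sqrt(86) (s = sqrt(2176 - 26) = sqrt(2150) = 5*sqrt(86) ≈ 46.368)
(w(3, 0) - 18)*s = (-1 - 18)*(5*sqrt(86)) = -95*sqrt(86)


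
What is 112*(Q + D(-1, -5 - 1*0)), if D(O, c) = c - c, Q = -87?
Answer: -9744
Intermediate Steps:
D(O, c) = 0
112*(Q + D(-1, -5 - 1*0)) = 112*(-87 + 0) = 112*(-87) = -9744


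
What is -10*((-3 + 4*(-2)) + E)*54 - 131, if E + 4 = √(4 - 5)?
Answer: 7969 - 540*I ≈ 7969.0 - 540.0*I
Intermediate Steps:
E = -4 + I (E = -4 + √(4 - 5) = -4 + √(-1) = -4 + I ≈ -4.0 + 1.0*I)
-10*((-3 + 4*(-2)) + E)*54 - 131 = -10*((-3 + 4*(-2)) + (-4 + I))*54 - 131 = -10*((-3 - 8) + (-4 + I))*54 - 131 = -10*(-11 + (-4 + I))*54 - 131 = -10*(-15 + I)*54 - 131 = (150 - 10*I)*54 - 131 = (8100 - 540*I) - 131 = 7969 - 540*I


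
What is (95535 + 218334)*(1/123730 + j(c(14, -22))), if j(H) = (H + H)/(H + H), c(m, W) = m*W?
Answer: 38835325239/123730 ≈ 3.1387e+5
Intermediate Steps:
c(m, W) = W*m
j(H) = 1 (j(H) = (2*H)/((2*H)) = (2*H)*(1/(2*H)) = 1)
(95535 + 218334)*(1/123730 + j(c(14, -22))) = (95535 + 218334)*(1/123730 + 1) = 313869*(1/123730 + 1) = 313869*(123731/123730) = 38835325239/123730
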